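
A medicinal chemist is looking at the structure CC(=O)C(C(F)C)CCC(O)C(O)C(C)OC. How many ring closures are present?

0

In SMILES, each pair of matching ring-closure digits denotes one ring-closing bond; the number of such bonds equals the number of independent rings.
Ring-closure bonds here: 0.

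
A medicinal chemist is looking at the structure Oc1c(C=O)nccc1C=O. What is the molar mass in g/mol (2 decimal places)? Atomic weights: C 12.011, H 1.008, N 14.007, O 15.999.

151.12 g/mol

First, the molecular formula is C7H5NO3 (counting implicit H from valence).
  C: 7 × 12.011 = 84.077
  H: 5 × 1.008 = 5.040
  N: 1 × 14.007 = 14.007
  O: 3 × 15.999 = 47.997
Sum: 7×12.011 + 5×1.008 + 1×14.007 + 3×15.999 = 151.121 → 151.12 g/mol.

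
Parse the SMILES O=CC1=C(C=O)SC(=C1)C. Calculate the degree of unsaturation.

5

Degree of unsaturation = (number of rings) + (number of π bonds).
Ring closures in the SMILES: 1.
π bonds: 4 double bonds (each 1 DoU) → 4 DoU from unsaturation.
Total DoU = 1 + 4 = 5.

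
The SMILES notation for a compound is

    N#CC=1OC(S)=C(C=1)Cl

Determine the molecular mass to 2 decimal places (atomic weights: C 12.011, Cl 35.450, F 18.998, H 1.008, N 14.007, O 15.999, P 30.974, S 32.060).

First, the molecular formula is C5H2ClNOS (counting implicit H from valence).
  C: 5 × 12.011 = 60.055
  Cl: 1 × 35.450 = 35.450
  H: 2 × 1.008 = 2.016
  N: 1 × 14.007 = 14.007
  O: 1 × 15.999 = 15.999
  S: 1 × 32.060 = 32.060
Sum: 5×12.011 + 1×35.450 + 2×1.008 + 1×14.007 + 1×15.999 + 1×32.060 = 159.587 → 159.59 g/mol.

159.59 g/mol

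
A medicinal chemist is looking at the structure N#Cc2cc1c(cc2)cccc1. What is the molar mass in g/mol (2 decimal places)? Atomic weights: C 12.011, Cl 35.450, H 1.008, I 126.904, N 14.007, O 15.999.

First, the molecular formula is C11H7N (counting implicit H from valence).
  C: 11 × 12.011 = 132.121
  H: 7 × 1.008 = 7.056
  N: 1 × 14.007 = 14.007
Sum: 11×12.011 + 7×1.008 + 1×14.007 = 153.184 → 153.18 g/mol.

153.18 g/mol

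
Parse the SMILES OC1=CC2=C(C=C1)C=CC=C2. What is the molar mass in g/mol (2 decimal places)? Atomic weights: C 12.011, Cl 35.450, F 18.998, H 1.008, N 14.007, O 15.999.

144.17 g/mol

First, the molecular formula is C10H8O (counting implicit H from valence).
  C: 10 × 12.011 = 120.110
  H: 8 × 1.008 = 8.064
  O: 1 × 15.999 = 15.999
Sum: 10×12.011 + 8×1.008 + 1×15.999 = 144.173 → 144.17 g/mol.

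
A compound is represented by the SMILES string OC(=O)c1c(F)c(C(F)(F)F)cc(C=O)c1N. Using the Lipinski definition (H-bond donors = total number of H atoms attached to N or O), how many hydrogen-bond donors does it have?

Donors: find every N or O and count the H atoms it carries.
  atom 1 (O): bond orders sum to 1 → 1 H
  atom 3 (O): bond orders sum to 2 → 0 H
  atom 15 (O): bond orders sum to 2 → 0 H
  atom 17 (N): bond orders sum to 1 → 2 H
Lipinski HBD = 3.

3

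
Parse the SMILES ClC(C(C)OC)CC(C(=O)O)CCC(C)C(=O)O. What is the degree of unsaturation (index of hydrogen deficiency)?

Degree of unsaturation = (number of rings) + (number of π bonds).
Ring closures in the SMILES: 0.
π bonds: 2 double bonds (each 1 DoU) → 2 DoU from unsaturation.
Total DoU = 0 + 2 = 2.

2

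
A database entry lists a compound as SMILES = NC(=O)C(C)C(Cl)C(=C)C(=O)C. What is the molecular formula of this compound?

C8H12ClNO2

Walk through each heavy atom and fill implicit hydrogens from standard valence (C 4, N 3, O 2, S 2, halogen 1):
  atom 1: N, bond orders sum to 1 (valence 3) → 2 H
  atom 2: C, bond orders sum to 4 (valence 4) → 0 H
  atom 3: O, bond orders sum to 2 (valence 2) → 0 H
  atom 4: C, bond orders sum to 3 (valence 4) → 1 H
  atom 5: C, bond orders sum to 1 (valence 4) → 3 H
  atom 6: C, bond orders sum to 3 (valence 4) → 1 H
  atom 7: Cl (halogen, monovalent) → 0 H
  atom 8: C, bond orders sum to 4 (valence 4) → 0 H
  atom 9: C, bond orders sum to 2 (valence 4) → 2 H
  atom 10: C, bond orders sum to 4 (valence 4) → 0 H
  atom 11: O, bond orders sum to 2 (valence 2) → 0 H
  atom 12: C, bond orders sum to 1 (valence 4) → 3 H
Totals → C:8, H:12, Cl:1, N:1, O:2.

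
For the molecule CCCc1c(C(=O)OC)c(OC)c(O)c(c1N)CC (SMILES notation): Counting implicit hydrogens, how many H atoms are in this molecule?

21

Walk through each heavy atom and fill implicit hydrogens from standard valence (C 4, N 3, O 2, S 2, halogen 1); for lowercase aromatic atoms, an aromatic c carries 1 H when it has two neighbours and 0 H with three, and aromatic n carries 0 H:
  atom 1: C, bond orders sum to 1 (valence 4) → 3 H
  atom 2: C, bond orders sum to 2 (valence 4) → 2 H
  atom 3: C, bond orders sum to 2 (valence 4) → 2 H
  atom 4: aromatic c, 3 neighbours → 0 H
  atom 5: aromatic c, 3 neighbours → 0 H
  atom 6: C, bond orders sum to 4 (valence 4) → 0 H
  atom 7: O, bond orders sum to 2 (valence 2) → 0 H
  atom 8: O, bond orders sum to 2 (valence 2) → 0 H
  atom 9: C, bond orders sum to 1 (valence 4) → 3 H
  atom 10: aromatic c, 3 neighbours → 0 H
  atom 11: O, bond orders sum to 2 (valence 2) → 0 H
  atom 12: C, bond orders sum to 1 (valence 4) → 3 H
  atom 13: aromatic c, 3 neighbours → 0 H
  atom 14: O, bond orders sum to 1 (valence 2) → 1 H
  atom 15: aromatic c, 3 neighbours → 0 H
  atom 16: aromatic c, 3 neighbours → 0 H
  atom 17: N, bond orders sum to 1 (valence 3) → 2 H
  atom 18: C, bond orders sum to 2 (valence 4) → 2 H
  atom 19: C, bond orders sum to 1 (valence 4) → 3 H
Total hydrogens: 21.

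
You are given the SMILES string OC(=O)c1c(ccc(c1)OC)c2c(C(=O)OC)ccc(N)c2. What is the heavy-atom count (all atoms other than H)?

22

Every atom symbol written in the SMILES (organic subset) is one heavy atom; implicit H are not written.
Heavy atoms by element → C:16, N:1, O:5.
Total: 22.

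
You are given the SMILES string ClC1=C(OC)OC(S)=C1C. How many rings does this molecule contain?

In SMILES, each pair of matching ring-closure digits denotes one ring-closing bond; the number of such bonds equals the number of independent rings.
Ring-closure bonds here: 1.

1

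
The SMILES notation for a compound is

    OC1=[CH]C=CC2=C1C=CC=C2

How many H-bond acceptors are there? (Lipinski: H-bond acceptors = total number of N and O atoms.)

1

N atoms: 0; O atoms: 1.
Lipinski HBA = 0 + 1 = 1.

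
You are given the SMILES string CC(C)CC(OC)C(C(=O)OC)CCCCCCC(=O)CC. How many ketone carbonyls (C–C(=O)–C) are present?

1

The ketone motif appears at heavy-atom position 19 in the SMILES.
Other groups present: 1 ester, 1 ether.
Ketone count: 1.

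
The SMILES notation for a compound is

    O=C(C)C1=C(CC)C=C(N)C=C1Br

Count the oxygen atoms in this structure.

1

Scan the SMILES for O atoms (remember two-letter symbols like Cl and Br are single atoms).
Oxygen count: 1.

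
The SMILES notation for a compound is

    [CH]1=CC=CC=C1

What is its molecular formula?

C6H6

Walk through each heavy atom and fill implicit hydrogens from standard valence (C 4, N 3, O 2, S 2, halogen 1):
  atom 1: C with explicit H count 1
  atom 2: C, bond orders sum to 3 (valence 4) → 1 H
  atom 3: C, bond orders sum to 3 (valence 4) → 1 H
  atom 4: C, bond orders sum to 3 (valence 4) → 1 H
  atom 5: C, bond orders sum to 3 (valence 4) → 1 H
  atom 6: C, bond orders sum to 3 (valence 4) → 1 H
Totals → C:6, H:6.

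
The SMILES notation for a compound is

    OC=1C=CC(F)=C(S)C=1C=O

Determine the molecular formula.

Walk through each heavy atom and fill implicit hydrogens from standard valence (C 4, N 3, O 2, S 2, halogen 1):
  atom 1: O, bond orders sum to 1 (valence 2) → 1 H
  atom 2: C, bond orders sum to 4 (valence 4) → 0 H
  atom 3: C, bond orders sum to 3 (valence 4) → 1 H
  atom 4: C, bond orders sum to 3 (valence 4) → 1 H
  atom 5: C, bond orders sum to 4 (valence 4) → 0 H
  atom 6: F (halogen, monovalent) → 0 H
  atom 7: C, bond orders sum to 4 (valence 4) → 0 H
  atom 8: S, bond orders sum to 1 (valence 2) → 1 H
  atom 9: C, bond orders sum to 4 (valence 4) → 0 H
  atom 10: C, bond orders sum to 3 (valence 4) → 1 H
  atom 11: O, bond orders sum to 2 (valence 2) → 0 H
Totals → C:7, H:5, F:1, O:2, S:1.
In Hill order: C7H5FO2S.

C7H5FO2S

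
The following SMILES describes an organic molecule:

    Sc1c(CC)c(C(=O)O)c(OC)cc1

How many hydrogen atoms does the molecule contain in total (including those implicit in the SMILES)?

12

Walk through each heavy atom and fill implicit hydrogens from standard valence (C 4, N 3, O 2, S 2, halogen 1); for lowercase aromatic atoms, an aromatic c carries 1 H when it has two neighbours and 0 H with three, and aromatic n carries 0 H:
  atom 1: S, bond orders sum to 1 (valence 2) → 1 H
  atom 2: aromatic c, 3 neighbours → 0 H
  atom 3: aromatic c, 3 neighbours → 0 H
  atom 4: C, bond orders sum to 2 (valence 4) → 2 H
  atom 5: C, bond orders sum to 1 (valence 4) → 3 H
  atom 6: aromatic c, 3 neighbours → 0 H
  atom 7: C, bond orders sum to 4 (valence 4) → 0 H
  atom 8: O, bond orders sum to 2 (valence 2) → 0 H
  atom 9: O, bond orders sum to 1 (valence 2) → 1 H
  atom 10: aromatic c, 3 neighbours → 0 H
  atom 11: O, bond orders sum to 2 (valence 2) → 0 H
  atom 12: C, bond orders sum to 1 (valence 4) → 3 H
  atom 13: aromatic c, 2 neighbours → 1 H
  atom 14: aromatic c, 2 neighbours → 1 H
Total hydrogens: 12.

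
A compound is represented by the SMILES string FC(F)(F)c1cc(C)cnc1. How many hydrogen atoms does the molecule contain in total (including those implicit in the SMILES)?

Walk through each heavy atom and fill implicit hydrogens from standard valence (C 4, N 3, O 2, S 2, halogen 1); for lowercase aromatic atoms, an aromatic c carries 1 H when it has two neighbours and 0 H with three, and aromatic n carries 0 H:
  atom 1: F (halogen, monovalent) → 0 H
  atom 2: C, bond orders sum to 4 (valence 4) → 0 H
  atom 3: F (halogen, monovalent) → 0 H
  atom 4: F (halogen, monovalent) → 0 H
  atom 5: aromatic c, 3 neighbours → 0 H
  atom 6: aromatic c, 2 neighbours → 1 H
  atom 7: aromatic c, 3 neighbours → 0 H
  atom 8: C, bond orders sum to 1 (valence 4) → 3 H
  atom 9: aromatic c, 2 neighbours → 1 H
  atom 10: aromatic n, 2 neighbours → 0 H
  atom 11: aromatic c, 2 neighbours → 1 H
Total hydrogens: 6.

6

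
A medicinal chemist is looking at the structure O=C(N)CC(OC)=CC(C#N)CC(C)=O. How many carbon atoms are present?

10

Count every carbon token in the SMILES (each C, including those in ring-closure positions and inside branches).
Carbon count: 10.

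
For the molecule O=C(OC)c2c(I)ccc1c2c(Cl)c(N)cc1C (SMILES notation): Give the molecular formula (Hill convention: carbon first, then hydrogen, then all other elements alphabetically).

Walk through each heavy atom and fill implicit hydrogens from standard valence (C 4, N 3, O 2, S 2, halogen 1); for lowercase aromatic atoms, an aromatic c carries 1 H when it has two neighbours and 0 H with three, and aromatic n carries 0 H:
  atom 1: O, bond orders sum to 2 (valence 2) → 0 H
  atom 2: C, bond orders sum to 4 (valence 4) → 0 H
  atom 3: O, bond orders sum to 2 (valence 2) → 0 H
  atom 4: C, bond orders sum to 1 (valence 4) → 3 H
  atom 5: aromatic c, 3 neighbours → 0 H
  atom 6: aromatic c, 3 neighbours → 0 H
  atom 7: I (halogen, monovalent) → 0 H
  atom 8: aromatic c, 2 neighbours → 1 H
  atom 9: aromatic c, 2 neighbours → 1 H
  atom 10: aromatic c, 3 neighbours → 0 H
  atom 11: aromatic c, 3 neighbours → 0 H
  atom 12: aromatic c, 3 neighbours → 0 H
  atom 13: Cl (halogen, monovalent) → 0 H
  atom 14: aromatic c, 3 neighbours → 0 H
  atom 15: N, bond orders sum to 1 (valence 3) → 2 H
  atom 16: aromatic c, 2 neighbours → 1 H
  atom 17: aromatic c, 3 neighbours → 0 H
  atom 18: C, bond orders sum to 1 (valence 4) → 3 H
Totals → C:13, H:11, Cl:1, I:1, N:1, O:2.

C13H11ClINO2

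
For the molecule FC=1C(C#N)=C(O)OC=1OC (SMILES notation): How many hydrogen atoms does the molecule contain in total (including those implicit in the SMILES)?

Walk through each heavy atom and fill implicit hydrogens from standard valence (C 4, N 3, O 2, S 2, halogen 1):
  atom 1: F (halogen, monovalent) → 0 H
  atom 2: C, bond orders sum to 4 (valence 4) → 0 H
  atom 3: C, bond orders sum to 4 (valence 4) → 0 H
  atom 4: C, bond orders sum to 4 (valence 4) → 0 H
  atom 5: N, bond orders sum to 3 (valence 3) → 0 H
  atom 6: C, bond orders sum to 4 (valence 4) → 0 H
  atom 7: O, bond orders sum to 1 (valence 2) → 1 H
  atom 8: O, bond orders sum to 2 (valence 2) → 0 H
  atom 9: C, bond orders sum to 4 (valence 4) → 0 H
  atom 10: O, bond orders sum to 2 (valence 2) → 0 H
  atom 11: C, bond orders sum to 1 (valence 4) → 3 H
Total hydrogens: 4.

4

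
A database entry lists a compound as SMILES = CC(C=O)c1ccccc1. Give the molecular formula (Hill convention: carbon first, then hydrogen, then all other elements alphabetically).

Walk through each heavy atom and fill implicit hydrogens from standard valence (C 4, N 3, O 2, S 2, halogen 1); for lowercase aromatic atoms, an aromatic c carries 1 H when it has two neighbours and 0 H with three, and aromatic n carries 0 H:
  atom 1: C, bond orders sum to 1 (valence 4) → 3 H
  atom 2: C, bond orders sum to 3 (valence 4) → 1 H
  atom 3: C, bond orders sum to 3 (valence 4) → 1 H
  atom 4: O, bond orders sum to 2 (valence 2) → 0 H
  atom 5: aromatic c, 3 neighbours → 0 H
  atom 6: aromatic c, 2 neighbours → 1 H
  atom 7: aromatic c, 2 neighbours → 1 H
  atom 8: aromatic c, 2 neighbours → 1 H
  atom 9: aromatic c, 2 neighbours → 1 H
  atom 10: aromatic c, 2 neighbours → 1 H
Totals → C:9, H:10, O:1.

C9H10O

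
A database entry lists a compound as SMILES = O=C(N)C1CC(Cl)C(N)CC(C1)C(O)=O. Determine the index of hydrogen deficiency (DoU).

Molecular formula: C9H15ClN2O3.
DoU = (2C + 2 + N − H − X) / 2, where X is the halogen count and O/S are ignored.
    = (2·9 + 2 + 2 − 15 − 1) / 2 = 6 / 2 = 3.

3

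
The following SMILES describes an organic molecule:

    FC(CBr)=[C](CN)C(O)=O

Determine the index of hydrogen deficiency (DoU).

Molecular formula: C5H7BrFNO2.
DoU = (2C + 2 + N − H − X) / 2, where X is the halogen count and O/S are ignored.
    = (2·5 + 2 + 1 − 7 − 2) / 2 = 4 / 2 = 2.

2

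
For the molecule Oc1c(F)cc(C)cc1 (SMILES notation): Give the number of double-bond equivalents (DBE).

4

Molecular formula: C7H7FO.
DoU = (2C + 2 + N − H − X) / 2, where X is the halogen count and O/S are ignored.
    = (2·7 + 2 + 0 − 7 − 1) / 2 = 8 / 2 = 4.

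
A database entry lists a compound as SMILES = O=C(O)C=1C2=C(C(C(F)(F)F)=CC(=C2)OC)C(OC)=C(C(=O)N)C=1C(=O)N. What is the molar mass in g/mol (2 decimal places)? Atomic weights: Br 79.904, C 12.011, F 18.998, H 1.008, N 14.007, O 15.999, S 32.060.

386.28 g/mol

First, the molecular formula is C16H13F3N2O6 (counting implicit H from valence).
  C: 16 × 12.011 = 192.176
  F: 3 × 18.998 = 56.994
  H: 13 × 1.008 = 13.104
  N: 2 × 14.007 = 28.014
  O: 6 × 15.999 = 95.994
Sum: 16×12.011 + 3×18.998 + 13×1.008 + 2×14.007 + 6×15.999 = 386.282 → 386.28 g/mol.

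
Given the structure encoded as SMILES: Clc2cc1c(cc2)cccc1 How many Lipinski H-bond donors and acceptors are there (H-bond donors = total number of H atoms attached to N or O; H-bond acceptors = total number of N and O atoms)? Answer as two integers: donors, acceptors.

0, 0

Donors: find every N or O and count the H atoms it carries.
  (no N or O atoms present)
Lipinski HBD = 0.
Acceptors: N atoms = 0, O atoms = 0 → HBA = 0.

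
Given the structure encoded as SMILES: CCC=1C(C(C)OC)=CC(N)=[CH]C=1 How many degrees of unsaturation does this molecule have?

Molecular formula: C11H17NO.
DoU = (2C + 2 + N − H − X) / 2, where X is the halogen count and O/S are ignored.
    = (2·11 + 2 + 1 − 17 − 0) / 2 = 8 / 2 = 4.

4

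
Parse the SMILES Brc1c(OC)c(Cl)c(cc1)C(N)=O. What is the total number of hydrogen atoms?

7

Walk through each heavy atom and fill implicit hydrogens from standard valence (C 4, N 3, O 2, S 2, halogen 1); for lowercase aromatic atoms, an aromatic c carries 1 H when it has two neighbours and 0 H with three, and aromatic n carries 0 H:
  atom 1: Br (halogen, monovalent) → 0 H
  atom 2: aromatic c, 3 neighbours → 0 H
  atom 3: aromatic c, 3 neighbours → 0 H
  atom 4: O, bond orders sum to 2 (valence 2) → 0 H
  atom 5: C, bond orders sum to 1 (valence 4) → 3 H
  atom 6: aromatic c, 3 neighbours → 0 H
  atom 7: Cl (halogen, monovalent) → 0 H
  atom 8: aromatic c, 3 neighbours → 0 H
  atom 9: aromatic c, 2 neighbours → 1 H
  atom 10: aromatic c, 2 neighbours → 1 H
  atom 11: C, bond orders sum to 4 (valence 4) → 0 H
  atom 12: N, bond orders sum to 1 (valence 3) → 2 H
  atom 13: O, bond orders sum to 2 (valence 2) → 0 H
Total hydrogens: 7.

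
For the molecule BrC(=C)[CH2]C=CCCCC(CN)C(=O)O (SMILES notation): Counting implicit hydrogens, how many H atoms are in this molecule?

18

Walk through each heavy atom and fill implicit hydrogens from standard valence (C 4, N 3, O 2, S 2, halogen 1):
  atom 1: Br (halogen, monovalent) → 0 H
  atom 2: C, bond orders sum to 4 (valence 4) → 0 H
  atom 3: C, bond orders sum to 2 (valence 4) → 2 H
  atom 4: C with explicit H count 2
  atom 5: C, bond orders sum to 3 (valence 4) → 1 H
  atom 6: C, bond orders sum to 3 (valence 4) → 1 H
  atom 7: C, bond orders sum to 2 (valence 4) → 2 H
  atom 8: C, bond orders sum to 2 (valence 4) → 2 H
  atom 9: C, bond orders sum to 2 (valence 4) → 2 H
  atom 10: C, bond orders sum to 3 (valence 4) → 1 H
  atom 11: C, bond orders sum to 2 (valence 4) → 2 H
  atom 12: N, bond orders sum to 1 (valence 3) → 2 H
  atom 13: C, bond orders sum to 4 (valence 4) → 0 H
  atom 14: O, bond orders sum to 2 (valence 2) → 0 H
  atom 15: O, bond orders sum to 1 (valence 2) → 1 H
Total hydrogens: 18.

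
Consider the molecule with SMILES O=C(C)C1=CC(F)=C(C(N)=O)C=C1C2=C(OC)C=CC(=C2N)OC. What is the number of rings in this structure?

In SMILES, each pair of matching ring-closure digits denotes one ring-closing bond; the number of such bonds equals the number of independent rings.
Ring-closure bonds here: 2.

2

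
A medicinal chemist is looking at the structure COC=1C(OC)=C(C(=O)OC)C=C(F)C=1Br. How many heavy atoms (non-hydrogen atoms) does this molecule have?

Every atom symbol written in the SMILES (organic subset) is one heavy atom; implicit H are not written.
Heavy atoms by element → Br:1, C:10, F:1, O:4.
Total: 16.

16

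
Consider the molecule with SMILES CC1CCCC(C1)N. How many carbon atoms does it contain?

Count every carbon token in the SMILES (each C, including those in ring-closure positions and inside branches).
Carbon count: 7.

7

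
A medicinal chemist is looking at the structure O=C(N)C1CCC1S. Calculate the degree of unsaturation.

Molecular formula: C5H9NOS.
DoU = (2C + 2 + N − H − X) / 2, where X is the halogen count and O/S are ignored.
    = (2·5 + 2 + 1 − 9 − 0) / 2 = 4 / 2 = 2.

2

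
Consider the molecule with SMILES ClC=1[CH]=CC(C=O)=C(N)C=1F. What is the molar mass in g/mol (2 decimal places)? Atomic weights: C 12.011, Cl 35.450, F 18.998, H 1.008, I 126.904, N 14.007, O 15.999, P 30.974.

173.57 g/mol

First, the molecular formula is C7H5ClFNO (counting implicit H from valence).
  C: 7 × 12.011 = 84.077
  Cl: 1 × 35.450 = 35.450
  F: 1 × 18.998 = 18.998
  H: 5 × 1.008 = 5.040
  N: 1 × 14.007 = 14.007
  O: 1 × 15.999 = 15.999
Sum: 7×12.011 + 1×35.450 + 1×18.998 + 5×1.008 + 1×14.007 + 1×15.999 = 173.571 → 173.57 g/mol.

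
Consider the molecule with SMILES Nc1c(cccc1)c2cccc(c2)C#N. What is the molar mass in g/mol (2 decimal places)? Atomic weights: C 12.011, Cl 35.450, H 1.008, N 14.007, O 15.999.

First, the molecular formula is C13H10N2 (counting implicit H from valence).
  C: 13 × 12.011 = 156.143
  H: 10 × 1.008 = 10.080
  N: 2 × 14.007 = 28.014
Sum: 13×12.011 + 10×1.008 + 2×14.007 = 194.237 → 194.24 g/mol.

194.24 g/mol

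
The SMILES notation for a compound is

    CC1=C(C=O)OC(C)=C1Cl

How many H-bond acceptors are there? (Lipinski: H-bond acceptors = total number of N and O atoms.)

N atoms: 0; O atoms: 2.
Lipinski HBA = 0 + 2 = 2.

2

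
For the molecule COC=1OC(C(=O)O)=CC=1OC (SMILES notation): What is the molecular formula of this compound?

Walk through each heavy atom and fill implicit hydrogens from standard valence (C 4, N 3, O 2, S 2, halogen 1):
  atom 1: C, bond orders sum to 1 (valence 4) → 3 H
  atom 2: O, bond orders sum to 2 (valence 2) → 0 H
  atom 3: C, bond orders sum to 4 (valence 4) → 0 H
  atom 4: O, bond orders sum to 2 (valence 2) → 0 H
  atom 5: C, bond orders sum to 4 (valence 4) → 0 H
  atom 6: C, bond orders sum to 4 (valence 4) → 0 H
  atom 7: O, bond orders sum to 2 (valence 2) → 0 H
  atom 8: O, bond orders sum to 1 (valence 2) → 1 H
  atom 9: C, bond orders sum to 3 (valence 4) → 1 H
  atom 10: C, bond orders sum to 4 (valence 4) → 0 H
  atom 11: O, bond orders sum to 2 (valence 2) → 0 H
  atom 12: C, bond orders sum to 1 (valence 4) → 3 H
Totals → C:7, H:8, O:5.

C7H8O5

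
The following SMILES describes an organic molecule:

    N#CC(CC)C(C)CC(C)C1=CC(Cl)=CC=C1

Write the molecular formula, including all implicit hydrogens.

Walk through each heavy atom and fill implicit hydrogens from standard valence (C 4, N 3, O 2, S 2, halogen 1):
  atom 1: N, bond orders sum to 3 (valence 3) → 0 H
  atom 2: C, bond orders sum to 4 (valence 4) → 0 H
  atom 3: C, bond orders sum to 3 (valence 4) → 1 H
  atom 4: C, bond orders sum to 2 (valence 4) → 2 H
  atom 5: C, bond orders sum to 1 (valence 4) → 3 H
  atom 6: C, bond orders sum to 3 (valence 4) → 1 H
  atom 7: C, bond orders sum to 1 (valence 4) → 3 H
  atom 8: C, bond orders sum to 2 (valence 4) → 2 H
  atom 9: C, bond orders sum to 3 (valence 4) → 1 H
  atom 10: C, bond orders sum to 1 (valence 4) → 3 H
  atom 11: C, bond orders sum to 4 (valence 4) → 0 H
  atom 12: C, bond orders sum to 3 (valence 4) → 1 H
  atom 13: C, bond orders sum to 4 (valence 4) → 0 H
  atom 14: Cl (halogen, monovalent) → 0 H
  atom 15: C, bond orders sum to 3 (valence 4) → 1 H
  atom 16: C, bond orders sum to 3 (valence 4) → 1 H
  atom 17: C, bond orders sum to 3 (valence 4) → 1 H
Totals → C:15, H:20, Cl:1, N:1.
In Hill order: C15H20ClN.

C15H20ClN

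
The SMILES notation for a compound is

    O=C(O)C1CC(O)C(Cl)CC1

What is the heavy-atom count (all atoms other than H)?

11

Every atom symbol written in the SMILES (organic subset) is one heavy atom; implicit H are not written.
Heavy atoms by element → C:7, Cl:1, O:3.
Total: 11.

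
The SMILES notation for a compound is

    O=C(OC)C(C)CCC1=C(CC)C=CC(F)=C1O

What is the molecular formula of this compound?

C14H19FO3

Walk through each heavy atom and fill implicit hydrogens from standard valence (C 4, N 3, O 2, S 2, halogen 1):
  atom 1: O, bond orders sum to 2 (valence 2) → 0 H
  atom 2: C, bond orders sum to 4 (valence 4) → 0 H
  atom 3: O, bond orders sum to 2 (valence 2) → 0 H
  atom 4: C, bond orders sum to 1 (valence 4) → 3 H
  atom 5: C, bond orders sum to 3 (valence 4) → 1 H
  atom 6: C, bond orders sum to 1 (valence 4) → 3 H
  atom 7: C, bond orders sum to 2 (valence 4) → 2 H
  atom 8: C, bond orders sum to 2 (valence 4) → 2 H
  atom 9: C, bond orders sum to 4 (valence 4) → 0 H
  atom 10: C, bond orders sum to 4 (valence 4) → 0 H
  atom 11: C, bond orders sum to 2 (valence 4) → 2 H
  atom 12: C, bond orders sum to 1 (valence 4) → 3 H
  atom 13: C, bond orders sum to 3 (valence 4) → 1 H
  atom 14: C, bond orders sum to 3 (valence 4) → 1 H
  atom 15: C, bond orders sum to 4 (valence 4) → 0 H
  atom 16: F (halogen, monovalent) → 0 H
  atom 17: C, bond orders sum to 4 (valence 4) → 0 H
  atom 18: O, bond orders sum to 1 (valence 2) → 1 H
Totals → C:14, H:19, F:1, O:3.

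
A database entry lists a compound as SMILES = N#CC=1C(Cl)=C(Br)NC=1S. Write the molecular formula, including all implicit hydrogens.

C5H2BrClN2S

Walk through each heavy atom and fill implicit hydrogens from standard valence (C 4, N 3, O 2, S 2, halogen 1):
  atom 1: N, bond orders sum to 3 (valence 3) → 0 H
  atom 2: C, bond orders sum to 4 (valence 4) → 0 H
  atom 3: C, bond orders sum to 4 (valence 4) → 0 H
  atom 4: C, bond orders sum to 4 (valence 4) → 0 H
  atom 5: Cl (halogen, monovalent) → 0 H
  atom 6: C, bond orders sum to 4 (valence 4) → 0 H
  atom 7: Br (halogen, monovalent) → 0 H
  atom 8: N, bond orders sum to 2 (valence 3) → 1 H
  atom 9: C, bond orders sum to 4 (valence 4) → 0 H
  atom 10: S, bond orders sum to 1 (valence 2) → 1 H
Totals → C:5, H:2, Br:1, Cl:1, N:2, S:1.
In Hill order: C5H2BrClN2S.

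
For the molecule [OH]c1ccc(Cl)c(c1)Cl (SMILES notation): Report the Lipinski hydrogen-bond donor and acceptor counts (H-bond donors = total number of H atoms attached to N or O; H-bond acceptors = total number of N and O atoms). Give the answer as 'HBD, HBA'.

1, 1

Donors: find every N or O and count the H atoms it carries.
  atom 1 (O): bond orders sum to 1 → 1 H
Lipinski HBD = 1.
Acceptors: N atoms = 0, O atoms = 1 → HBA = 1.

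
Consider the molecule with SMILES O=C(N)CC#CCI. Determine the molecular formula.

C5H6INO

Walk through each heavy atom and fill implicit hydrogens from standard valence (C 4, N 3, O 2, S 2, halogen 1):
  atom 1: O, bond orders sum to 2 (valence 2) → 0 H
  atom 2: C, bond orders sum to 4 (valence 4) → 0 H
  atom 3: N, bond orders sum to 1 (valence 3) → 2 H
  atom 4: C, bond orders sum to 2 (valence 4) → 2 H
  atom 5: C, bond orders sum to 4 (valence 4) → 0 H
  atom 6: C, bond orders sum to 4 (valence 4) → 0 H
  atom 7: C, bond orders sum to 2 (valence 4) → 2 H
  atom 8: I (halogen, monovalent) → 0 H
Totals → C:5, H:6, I:1, N:1, O:1.
In Hill order: C5H6INO.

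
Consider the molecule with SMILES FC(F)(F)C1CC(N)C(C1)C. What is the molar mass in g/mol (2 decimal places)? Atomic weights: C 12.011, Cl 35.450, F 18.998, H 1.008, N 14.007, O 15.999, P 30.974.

First, the molecular formula is C7H12F3N (counting implicit H from valence).
  C: 7 × 12.011 = 84.077
  F: 3 × 18.998 = 56.994
  H: 12 × 1.008 = 12.096
  N: 1 × 14.007 = 14.007
Sum: 7×12.011 + 3×18.998 + 12×1.008 + 1×14.007 = 167.174 → 167.17 g/mol.

167.17 g/mol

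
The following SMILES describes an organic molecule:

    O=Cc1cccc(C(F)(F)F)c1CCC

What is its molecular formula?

C11H11F3O

Walk through each heavy atom and fill implicit hydrogens from standard valence (C 4, N 3, O 2, S 2, halogen 1); for lowercase aromatic atoms, an aromatic c carries 1 H when it has two neighbours and 0 H with three, and aromatic n carries 0 H:
  atom 1: O, bond orders sum to 2 (valence 2) → 0 H
  atom 2: C, bond orders sum to 3 (valence 4) → 1 H
  atom 3: aromatic c, 3 neighbours → 0 H
  atom 4: aromatic c, 2 neighbours → 1 H
  atom 5: aromatic c, 2 neighbours → 1 H
  atom 6: aromatic c, 2 neighbours → 1 H
  atom 7: aromatic c, 3 neighbours → 0 H
  atom 8: C, bond orders sum to 4 (valence 4) → 0 H
  atom 9: F (halogen, monovalent) → 0 H
  atom 10: F (halogen, monovalent) → 0 H
  atom 11: F (halogen, monovalent) → 0 H
  atom 12: aromatic c, 3 neighbours → 0 H
  atom 13: C, bond orders sum to 2 (valence 4) → 2 H
  atom 14: C, bond orders sum to 2 (valence 4) → 2 H
  atom 15: C, bond orders sum to 1 (valence 4) → 3 H
Totals → C:11, H:11, F:3, O:1.
In Hill order: C11H11F3O.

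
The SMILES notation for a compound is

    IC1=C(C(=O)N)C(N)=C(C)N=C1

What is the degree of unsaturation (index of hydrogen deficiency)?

Degree of unsaturation = (number of rings) + (number of π bonds).
Ring closures in the SMILES: 1.
π bonds: 4 double bonds (each 1 DoU) → 4 DoU from unsaturation.
Total DoU = 1 + 4 = 5.

5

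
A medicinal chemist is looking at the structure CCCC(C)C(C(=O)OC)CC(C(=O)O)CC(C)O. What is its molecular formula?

C14H26O5

Walk through each heavy atom and fill implicit hydrogens from standard valence (C 4, N 3, O 2, S 2, halogen 1):
  atom 1: C, bond orders sum to 1 (valence 4) → 3 H
  atom 2: C, bond orders sum to 2 (valence 4) → 2 H
  atom 3: C, bond orders sum to 2 (valence 4) → 2 H
  atom 4: C, bond orders sum to 3 (valence 4) → 1 H
  atom 5: C, bond orders sum to 1 (valence 4) → 3 H
  atom 6: C, bond orders sum to 3 (valence 4) → 1 H
  atom 7: C, bond orders sum to 4 (valence 4) → 0 H
  atom 8: O, bond orders sum to 2 (valence 2) → 0 H
  atom 9: O, bond orders sum to 2 (valence 2) → 0 H
  atom 10: C, bond orders sum to 1 (valence 4) → 3 H
  atom 11: C, bond orders sum to 2 (valence 4) → 2 H
  atom 12: C, bond orders sum to 3 (valence 4) → 1 H
  atom 13: C, bond orders sum to 4 (valence 4) → 0 H
  atom 14: O, bond orders sum to 2 (valence 2) → 0 H
  atom 15: O, bond orders sum to 1 (valence 2) → 1 H
  atom 16: C, bond orders sum to 2 (valence 4) → 2 H
  atom 17: C, bond orders sum to 3 (valence 4) → 1 H
  atom 18: C, bond orders sum to 1 (valence 4) → 3 H
  atom 19: O, bond orders sum to 1 (valence 2) → 1 H
Totals → C:14, H:26, O:5.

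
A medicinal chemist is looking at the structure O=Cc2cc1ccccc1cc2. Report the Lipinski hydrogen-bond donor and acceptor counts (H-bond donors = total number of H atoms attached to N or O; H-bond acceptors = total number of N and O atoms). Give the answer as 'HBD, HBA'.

Donors: find every N or O and count the H atoms it carries.
  atom 1 (O): bond orders sum to 2 → 0 H
Lipinski HBD = 0.
Acceptors: N atoms = 0, O atoms = 1 → HBA = 1.

0, 1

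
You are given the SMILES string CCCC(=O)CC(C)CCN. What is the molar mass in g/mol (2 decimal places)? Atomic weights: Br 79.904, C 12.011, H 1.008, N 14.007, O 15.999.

157.26 g/mol

First, the molecular formula is C9H19NO (counting implicit H from valence).
  C: 9 × 12.011 = 108.099
  H: 19 × 1.008 = 19.152
  N: 1 × 14.007 = 14.007
  O: 1 × 15.999 = 15.999
Sum: 9×12.011 + 19×1.008 + 1×14.007 + 1×15.999 = 157.257 → 157.26 g/mol.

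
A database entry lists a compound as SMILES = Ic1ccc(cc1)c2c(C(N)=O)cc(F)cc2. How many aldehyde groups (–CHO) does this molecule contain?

0

Scan the SMILES for the aldehyde motif — none present.
Groups that are present: 1 amide.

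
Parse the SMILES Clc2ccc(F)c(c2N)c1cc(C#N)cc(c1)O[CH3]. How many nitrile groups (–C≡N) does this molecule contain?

The nitrile motif appears at heavy-atom position 13 in the SMILES.
Other groups present: 1 ether, 1 primary amine.
Nitrile count: 1.

1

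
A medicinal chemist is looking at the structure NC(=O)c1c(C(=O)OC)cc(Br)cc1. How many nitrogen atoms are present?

Scan the SMILES for N atoms (remember two-letter symbols like Cl and Br are single atoms).
Nitrogen count: 1.

1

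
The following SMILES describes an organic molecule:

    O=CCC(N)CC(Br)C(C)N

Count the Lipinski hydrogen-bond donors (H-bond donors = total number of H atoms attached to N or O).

Donors: find every N or O and count the H atoms it carries.
  atom 1 (O): bond orders sum to 2 → 0 H
  atom 5 (N): bond orders sum to 1 → 2 H
  atom 11 (N): bond orders sum to 1 → 2 H
Lipinski HBD = 4.

4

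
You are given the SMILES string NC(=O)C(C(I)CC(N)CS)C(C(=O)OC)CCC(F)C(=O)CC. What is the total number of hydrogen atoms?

26

Walk through each heavy atom and fill implicit hydrogens from standard valence (C 4, N 3, O 2, S 2, halogen 1):
  atom 1: N, bond orders sum to 1 (valence 3) → 2 H
  atom 2: C, bond orders sum to 4 (valence 4) → 0 H
  atom 3: O, bond orders sum to 2 (valence 2) → 0 H
  atom 4: C, bond orders sum to 3 (valence 4) → 1 H
  atom 5: C, bond orders sum to 3 (valence 4) → 1 H
  atom 6: I (halogen, monovalent) → 0 H
  atom 7: C, bond orders sum to 2 (valence 4) → 2 H
  atom 8: C, bond orders sum to 3 (valence 4) → 1 H
  atom 9: N, bond orders sum to 1 (valence 3) → 2 H
  atom 10: C, bond orders sum to 2 (valence 4) → 2 H
  atom 11: S, bond orders sum to 1 (valence 2) → 1 H
  atom 12: C, bond orders sum to 3 (valence 4) → 1 H
  atom 13: C, bond orders sum to 4 (valence 4) → 0 H
  atom 14: O, bond orders sum to 2 (valence 2) → 0 H
  atom 15: O, bond orders sum to 2 (valence 2) → 0 H
  atom 16: C, bond orders sum to 1 (valence 4) → 3 H
  atom 17: C, bond orders sum to 2 (valence 4) → 2 H
  atom 18: C, bond orders sum to 2 (valence 4) → 2 H
  atom 19: C, bond orders sum to 3 (valence 4) → 1 H
  atom 20: F (halogen, monovalent) → 0 H
  atom 21: C, bond orders sum to 4 (valence 4) → 0 H
  atom 22: O, bond orders sum to 2 (valence 2) → 0 H
  atom 23: C, bond orders sum to 2 (valence 4) → 2 H
  atom 24: C, bond orders sum to 1 (valence 4) → 3 H
Total hydrogens: 26.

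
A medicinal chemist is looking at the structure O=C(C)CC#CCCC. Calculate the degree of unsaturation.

Molecular formula: C8H12O.
DoU = (2C + 2 + N − H − X) / 2, where X is the halogen count and O/S are ignored.
    = (2·8 + 2 + 0 − 12 − 0) / 2 = 6 / 2 = 3.

3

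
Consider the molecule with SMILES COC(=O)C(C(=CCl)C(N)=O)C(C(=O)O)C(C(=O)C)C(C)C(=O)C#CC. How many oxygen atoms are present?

7

Scan the SMILES for O atoms (remember two-letter symbols like Cl and Br are single atoms).
Oxygen count: 7.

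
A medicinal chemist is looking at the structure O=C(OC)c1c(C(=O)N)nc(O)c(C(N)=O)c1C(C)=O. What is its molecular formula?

Walk through each heavy atom and fill implicit hydrogens from standard valence (C 4, N 3, O 2, S 2, halogen 1); for lowercase aromatic atoms, an aromatic c carries 1 H when it has two neighbours and 0 H with three, and aromatic n carries 0 H:
  atom 1: O, bond orders sum to 2 (valence 2) → 0 H
  atom 2: C, bond orders sum to 4 (valence 4) → 0 H
  atom 3: O, bond orders sum to 2 (valence 2) → 0 H
  atom 4: C, bond orders sum to 1 (valence 4) → 3 H
  atom 5: aromatic c, 3 neighbours → 0 H
  atom 6: aromatic c, 3 neighbours → 0 H
  atom 7: C, bond orders sum to 4 (valence 4) → 0 H
  atom 8: O, bond orders sum to 2 (valence 2) → 0 H
  atom 9: N, bond orders sum to 1 (valence 3) → 2 H
  atom 10: aromatic n, 2 neighbours → 0 H
  atom 11: aromatic c, 3 neighbours → 0 H
  atom 12: O, bond orders sum to 1 (valence 2) → 1 H
  atom 13: aromatic c, 3 neighbours → 0 H
  atom 14: C, bond orders sum to 4 (valence 4) → 0 H
  atom 15: N, bond orders sum to 1 (valence 3) → 2 H
  atom 16: O, bond orders sum to 2 (valence 2) → 0 H
  atom 17: aromatic c, 3 neighbours → 0 H
  atom 18: C, bond orders sum to 4 (valence 4) → 0 H
  atom 19: C, bond orders sum to 1 (valence 4) → 3 H
  atom 20: O, bond orders sum to 2 (valence 2) → 0 H
Totals → C:11, H:11, N:3, O:6.
In Hill order: C11H11N3O6.

C11H11N3O6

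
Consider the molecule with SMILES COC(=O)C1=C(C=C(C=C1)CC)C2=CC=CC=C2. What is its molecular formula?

C16H16O2

Walk through each heavy atom and fill implicit hydrogens from standard valence (C 4, N 3, O 2, S 2, halogen 1):
  atom 1: C, bond orders sum to 1 (valence 4) → 3 H
  atom 2: O, bond orders sum to 2 (valence 2) → 0 H
  atom 3: C, bond orders sum to 4 (valence 4) → 0 H
  atom 4: O, bond orders sum to 2 (valence 2) → 0 H
  atom 5: C, bond orders sum to 4 (valence 4) → 0 H
  atom 6: C, bond orders sum to 4 (valence 4) → 0 H
  atom 7: C, bond orders sum to 3 (valence 4) → 1 H
  atom 8: C, bond orders sum to 4 (valence 4) → 0 H
  atom 9: C, bond orders sum to 3 (valence 4) → 1 H
  atom 10: C, bond orders sum to 3 (valence 4) → 1 H
  atom 11: C, bond orders sum to 2 (valence 4) → 2 H
  atom 12: C, bond orders sum to 1 (valence 4) → 3 H
  atom 13: C, bond orders sum to 4 (valence 4) → 0 H
  atom 14: C, bond orders sum to 3 (valence 4) → 1 H
  atom 15: C, bond orders sum to 3 (valence 4) → 1 H
  atom 16: C, bond orders sum to 3 (valence 4) → 1 H
  atom 17: C, bond orders sum to 3 (valence 4) → 1 H
  atom 18: C, bond orders sum to 3 (valence 4) → 1 H
Totals → C:16, H:16, O:2.
In Hill order: C16H16O2.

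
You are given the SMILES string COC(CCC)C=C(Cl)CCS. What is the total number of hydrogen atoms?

17

Walk through each heavy atom and fill implicit hydrogens from standard valence (C 4, N 3, O 2, S 2, halogen 1):
  atom 1: C, bond orders sum to 1 (valence 4) → 3 H
  atom 2: O, bond orders sum to 2 (valence 2) → 0 H
  atom 3: C, bond orders sum to 3 (valence 4) → 1 H
  atom 4: C, bond orders sum to 2 (valence 4) → 2 H
  atom 5: C, bond orders sum to 2 (valence 4) → 2 H
  atom 6: C, bond orders sum to 1 (valence 4) → 3 H
  atom 7: C, bond orders sum to 3 (valence 4) → 1 H
  atom 8: C, bond orders sum to 4 (valence 4) → 0 H
  atom 9: Cl (halogen, monovalent) → 0 H
  atom 10: C, bond orders sum to 2 (valence 4) → 2 H
  atom 11: C, bond orders sum to 2 (valence 4) → 2 H
  atom 12: S, bond orders sum to 1 (valence 2) → 1 H
Total hydrogens: 17.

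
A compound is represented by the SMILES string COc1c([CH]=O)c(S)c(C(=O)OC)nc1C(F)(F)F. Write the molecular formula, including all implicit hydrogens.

C10H8F3NO4S

Walk through each heavy atom and fill implicit hydrogens from standard valence (C 4, N 3, O 2, S 2, halogen 1); for lowercase aromatic atoms, an aromatic c carries 1 H when it has two neighbours and 0 H with three, and aromatic n carries 0 H:
  atom 1: C, bond orders sum to 1 (valence 4) → 3 H
  atom 2: O, bond orders sum to 2 (valence 2) → 0 H
  atom 3: aromatic c, 3 neighbours → 0 H
  atom 4: aromatic c, 3 neighbours → 0 H
  atom 5: C with explicit H count 1
  atom 6: O, bond orders sum to 2 (valence 2) → 0 H
  atom 7: aromatic c, 3 neighbours → 0 H
  atom 8: S, bond orders sum to 1 (valence 2) → 1 H
  atom 9: aromatic c, 3 neighbours → 0 H
  atom 10: C, bond orders sum to 4 (valence 4) → 0 H
  atom 11: O, bond orders sum to 2 (valence 2) → 0 H
  atom 12: O, bond orders sum to 2 (valence 2) → 0 H
  atom 13: C, bond orders sum to 1 (valence 4) → 3 H
  atom 14: aromatic n, 2 neighbours → 0 H
  atom 15: aromatic c, 3 neighbours → 0 H
  atom 16: C, bond orders sum to 4 (valence 4) → 0 H
  atom 17: F (halogen, monovalent) → 0 H
  atom 18: F (halogen, monovalent) → 0 H
  atom 19: F (halogen, monovalent) → 0 H
Totals → C:10, H:8, F:3, N:1, O:4, S:1.
In Hill order: C10H8F3NO4S.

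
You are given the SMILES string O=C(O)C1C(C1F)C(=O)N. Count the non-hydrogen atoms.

10

Every atom symbol written in the SMILES (organic subset) is one heavy atom; implicit H are not written.
Heavy atoms by element → C:5, F:1, N:1, O:3.
Total: 10.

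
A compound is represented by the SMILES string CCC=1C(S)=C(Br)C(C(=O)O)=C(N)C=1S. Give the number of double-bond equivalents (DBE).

5

Molecular formula: C9H10BrNO2S2.
DoU = (2C + 2 + N − H − X) / 2, where X is the halogen count and O/S are ignored.
    = (2·9 + 2 + 1 − 10 − 1) / 2 = 10 / 2 = 5.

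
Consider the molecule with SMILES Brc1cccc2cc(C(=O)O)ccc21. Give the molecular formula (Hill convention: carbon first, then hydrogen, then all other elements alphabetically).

Walk through each heavy atom and fill implicit hydrogens from standard valence (C 4, N 3, O 2, S 2, halogen 1); for lowercase aromatic atoms, an aromatic c carries 1 H when it has two neighbours and 0 H with three, and aromatic n carries 0 H:
  atom 1: Br (halogen, monovalent) → 0 H
  atom 2: aromatic c, 3 neighbours → 0 H
  atom 3: aromatic c, 2 neighbours → 1 H
  atom 4: aromatic c, 2 neighbours → 1 H
  atom 5: aromatic c, 2 neighbours → 1 H
  atom 6: aromatic c, 3 neighbours → 0 H
  atom 7: aromatic c, 2 neighbours → 1 H
  atom 8: aromatic c, 3 neighbours → 0 H
  atom 9: C, bond orders sum to 4 (valence 4) → 0 H
  atom 10: O, bond orders sum to 2 (valence 2) → 0 H
  atom 11: O, bond orders sum to 1 (valence 2) → 1 H
  atom 12: aromatic c, 2 neighbours → 1 H
  atom 13: aromatic c, 2 neighbours → 1 H
  atom 14: aromatic c, 3 neighbours → 0 H
Totals → C:11, H:7, Br:1, O:2.
In Hill order: C11H7BrO2.

C11H7BrO2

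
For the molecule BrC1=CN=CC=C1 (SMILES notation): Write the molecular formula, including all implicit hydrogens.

C5H4BrN

Walk through each heavy atom and fill implicit hydrogens from standard valence (C 4, N 3, O 2, S 2, halogen 1):
  atom 1: Br (halogen, monovalent) → 0 H
  atom 2: C, bond orders sum to 4 (valence 4) → 0 H
  atom 3: C, bond orders sum to 3 (valence 4) → 1 H
  atom 4: N, bond orders sum to 3 (valence 3) → 0 H
  atom 5: C, bond orders sum to 3 (valence 4) → 1 H
  atom 6: C, bond orders sum to 3 (valence 4) → 1 H
  atom 7: C, bond orders sum to 3 (valence 4) → 1 H
Totals → C:5, H:4, Br:1, N:1.
In Hill order: C5H4BrN.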